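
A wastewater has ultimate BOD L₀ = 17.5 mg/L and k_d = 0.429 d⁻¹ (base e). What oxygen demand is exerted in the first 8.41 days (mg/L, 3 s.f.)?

y ≈ 17.0 mg/L

y_t = L₀(1 − e^(−k_d t)) = 17.5 × (1 − e^(−0.429×8.41))
= 17.5 × (1 − 0.02711) = 17.5 × 0.9729 = 17.03 mg/L.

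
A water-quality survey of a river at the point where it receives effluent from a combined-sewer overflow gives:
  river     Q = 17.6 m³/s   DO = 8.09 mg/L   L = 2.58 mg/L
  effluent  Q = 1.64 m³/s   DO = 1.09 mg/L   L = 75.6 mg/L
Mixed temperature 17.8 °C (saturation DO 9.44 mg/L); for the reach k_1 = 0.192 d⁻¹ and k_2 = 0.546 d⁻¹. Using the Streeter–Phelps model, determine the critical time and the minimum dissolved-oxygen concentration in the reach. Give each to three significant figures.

t_c ≈ 1.47 d; minimum DO ≈ 7.11 mg/L

Mixed DO = (17.6×8.09 + 1.64×1.09)/(17.6+1.64) = 144.2/19.24 = 7.493 mg/L.
Mixed L₀ = (17.6×2.58 + 1.64×75.6)/(19.24) = 169.4/19.24 = 8.804 mg/L.
Initial deficit D₀ = C_s − DO₀ = 9.44 − 7.493 = 1.947 mg/L.
t_c = (1/0.3540) ln[(0.546/0.192)(1 − 1.947×0.3540/(0.192×8.804))] = 2.825 × ln(1.684) = 1.473 d.
D_c = (0.192/0.546) × 8.804 × e^(−0.192×1.473) = 0.3516 × 8.804 × 0.7537 = 2.333 mg/L.
Minimum DO = 9.44 − 2.333 = 7.107 mg/L.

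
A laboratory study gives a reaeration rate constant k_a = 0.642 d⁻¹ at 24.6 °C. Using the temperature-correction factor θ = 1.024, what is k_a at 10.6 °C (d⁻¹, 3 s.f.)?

k_a(T₂) = k_a(T₁) · θ^(T₂−T₁) = 0.642 × 1.024^(10.6−24.6)
= 0.642 × 1.024^-14.0 = 0.642 × 0.7175 = 0.4606 d⁻¹.

k_a ≈ 0.461 d⁻¹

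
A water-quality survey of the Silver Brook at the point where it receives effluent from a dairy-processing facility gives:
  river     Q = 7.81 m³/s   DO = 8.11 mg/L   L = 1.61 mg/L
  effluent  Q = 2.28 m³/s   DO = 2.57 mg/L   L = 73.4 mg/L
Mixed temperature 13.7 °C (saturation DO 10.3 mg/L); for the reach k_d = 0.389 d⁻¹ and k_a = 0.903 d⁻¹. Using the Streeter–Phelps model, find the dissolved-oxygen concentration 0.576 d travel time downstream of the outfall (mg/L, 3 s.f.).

DO ≈ 5.49 mg/L

Mixed DO = (7.81×8.11 + 2.28×2.57)/(7.81+2.28) = 69.20/10.09 = 6.858 mg/L.
Mixed L₀ = (7.81×1.61 + 2.28×73.4)/(10.09) = 179.9/10.09 = 17.83 mg/L.
Initial deficit D₀ = C_s − DO₀ = 10.3 − 6.858 = 3.442 mg/L.
D(0.576) = [0.389×17.83/(0.903−0.389)](e^(−0.389×0.576) − e^(−0.903×0.576)) + 3.442 e^(−0.903×0.576)
= 13.50 × (0.7993 − 0.5944) + 3.442 × 0.5944 = 4.810 mg/L.
DO = 10.3 − 4.810 = 5.490 mg/L.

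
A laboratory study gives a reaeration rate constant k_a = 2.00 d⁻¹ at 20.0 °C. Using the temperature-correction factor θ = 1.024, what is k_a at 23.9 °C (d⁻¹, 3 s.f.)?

k_a ≈ 2.19 d⁻¹

k_a(T₂) = k_a(T₁) · θ^(T₂−T₁) = 2.00 × 1.024^(23.9−20.0)
= 2.00 × 1.024^3.90 = 2.00 × 1.097 = 2.194 d⁻¹.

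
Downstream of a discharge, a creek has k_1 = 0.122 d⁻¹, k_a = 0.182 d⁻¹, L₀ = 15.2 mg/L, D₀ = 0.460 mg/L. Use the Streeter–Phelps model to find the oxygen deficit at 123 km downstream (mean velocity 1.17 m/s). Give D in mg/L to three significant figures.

Travel time t = x/v = 123 km / (1.17 m/s) = 123000 m / 1.17 m/s = 105100 s = 1.217 d.
k_1 L₀/(k_a−k_1) = 0.122×15.2/(0.182−0.122) = 1.854/0.06000 = 30.91 mg/L.
e^(−k_1 t) = e^(−0.122×1.217) = 0.8620; e^(−k_a t) = e^(−0.182×1.217) = 0.8014.
D = 30.91 × (0.8620 − 0.8014) + 0.460 × 0.8014 = 1.876 + 0.3686 = 2.244 mg/L.

D ≈ 2.24 mg/L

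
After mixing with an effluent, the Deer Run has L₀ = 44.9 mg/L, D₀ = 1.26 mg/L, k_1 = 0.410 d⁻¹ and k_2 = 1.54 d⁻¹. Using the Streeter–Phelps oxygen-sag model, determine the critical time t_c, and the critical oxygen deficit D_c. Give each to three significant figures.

At the critical point dD/dt = 0, so k_1 L₀ e^(−k_1 t) = k_2 D. Substituting D(t) from the Streeter–Phelps equation and solving for t gives
t_c = ln[(k_2/k_1)(1 − D₀(k_2−k_1)/(k_1 L₀))] / (k_2−k_1).
Here k_2−k_1 = 1.130 d⁻¹ and 1 − D₀(k_2−k_1)/(k_1 L₀) = 1 − 1.26×1.130/(0.410×44.9) = 0.9227, so
t_c = ln(3.756 × 0.9227) / 1.130 = 1.243 / 1.130 = 1.100 d.
D_c = (k_1/k_2) L₀ e^(−k_1 t_c) = (0.410/1.54) × 44.9 × e^(−0.410×1.100) = 0.2662 × 44.9 × 0.6370 = 7.615 mg/L.

t_c ≈ 1.10 d; D_c ≈ 7.61 mg/L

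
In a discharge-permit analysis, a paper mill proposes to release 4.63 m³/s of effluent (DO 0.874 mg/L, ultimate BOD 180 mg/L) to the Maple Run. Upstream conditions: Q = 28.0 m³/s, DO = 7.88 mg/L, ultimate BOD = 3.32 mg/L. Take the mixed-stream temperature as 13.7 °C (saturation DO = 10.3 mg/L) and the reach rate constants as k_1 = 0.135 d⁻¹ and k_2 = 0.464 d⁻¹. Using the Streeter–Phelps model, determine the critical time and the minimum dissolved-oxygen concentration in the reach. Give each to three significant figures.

Mixed DO = (28.0×7.88 + 4.63×0.874)/(28.0+4.63) = 224.7/32.63 = 6.886 mg/L.
Mixed L₀ = (28.0×3.32 + 4.63×180)/(32.63) = 926.4/32.63 = 28.39 mg/L.
Initial deficit D₀ = C_s − DO₀ = 10.3 − 6.886 = 3.414 mg/L.
t_c = (1/0.3290) ln[(0.464/0.135)(1 − 3.414×0.3290/(0.135×28.39))] = 3.040 × ln(2.430) = 2.698 d.
D_c = (0.135/0.464) × 28.39 × e^(−0.135×2.698) = 0.2909 × 28.39 × 0.6947 = 5.738 mg/L.
Minimum DO = 10.3 − 5.738 = 4.562 mg/L.

t_c ≈ 2.70 d; minimum DO ≈ 4.56 mg/L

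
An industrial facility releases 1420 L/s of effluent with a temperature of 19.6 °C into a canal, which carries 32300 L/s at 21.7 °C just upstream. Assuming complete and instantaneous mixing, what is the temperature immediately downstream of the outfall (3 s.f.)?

Flow-weighted mixing: C = (Q_r C_r + Q_w C_w)/(Q_r + Q_w)
= (32300×21.7 + 1420×19.6)/(32300 + 1420) = 728700/33720 = 21.61 °C.

21.6 °C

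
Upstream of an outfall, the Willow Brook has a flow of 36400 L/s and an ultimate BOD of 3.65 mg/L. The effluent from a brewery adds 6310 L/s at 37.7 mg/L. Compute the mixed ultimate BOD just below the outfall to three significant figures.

8.68 mg/L

Flow-weighted mixing: C = (Q_r C_r + Q_w C_w)/(Q_r + Q_w)
= (36400×3.65 + 6310×37.7)/(36400 + 6310) = 370700/42710 = 8.681 mg/L.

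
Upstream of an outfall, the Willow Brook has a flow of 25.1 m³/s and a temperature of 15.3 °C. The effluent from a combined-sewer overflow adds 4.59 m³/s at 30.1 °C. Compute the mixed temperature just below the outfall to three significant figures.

Flow-weighted mixing: C = (Q_r C_r + Q_w C_w)/(Q_r + Q_w)
= (25.1×15.3 + 4.59×30.1)/(25.1 + 4.59) = 522.2/29.69 = 17.59 °C.

17.6 °C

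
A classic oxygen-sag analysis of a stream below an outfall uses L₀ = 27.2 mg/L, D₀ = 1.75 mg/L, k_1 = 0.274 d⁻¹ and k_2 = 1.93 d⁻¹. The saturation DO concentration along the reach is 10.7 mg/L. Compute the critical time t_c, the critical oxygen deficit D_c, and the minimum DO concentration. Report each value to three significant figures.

t_c ≈ 0.881 d; D_c ≈ 3.03 mg/L; min DO ≈ 7.67 mg/L

At the critical point dD/dt = 0, so k_1 L₀ e^(−k_1 t) = k_2 D. Substituting D(t) from the Streeter–Phelps equation and solving for t gives
t_c = ln[(k_2/k_1)(1 − D₀(k_2−k_1)/(k_1 L₀))] / (k_2−k_1).
Here k_2−k_1 = 1.656 d⁻¹ and 1 − D₀(k_2−k_1)/(k_1 L₀) = 1 − 1.75×1.656/(0.274×27.2) = 0.6112, so
t_c = ln(7.044 × 0.6112) / 1.656 = 1.460 / 1.656 = 0.8815 d.
D_c = (k_1/k_2) L₀ e^(−k_1 t_c) = (0.274/1.93) × 27.2 × e^(−0.274×0.8815) = 0.1420 × 27.2 × 0.7854 = 3.033 mg/L.
Minimum DO = C_s − D_c = 10.7 − 3.033 = 7.667 mg/L.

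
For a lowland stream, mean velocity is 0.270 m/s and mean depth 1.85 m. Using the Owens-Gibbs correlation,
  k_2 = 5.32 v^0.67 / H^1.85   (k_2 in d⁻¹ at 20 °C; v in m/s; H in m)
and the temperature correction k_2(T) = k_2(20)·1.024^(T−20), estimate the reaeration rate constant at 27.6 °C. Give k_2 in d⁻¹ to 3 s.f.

k_2(20) = 5.32 × 0.270^0.67 / 1.85^1.85 = 5.32 × 0.4159 / 3.121 = 0.7090 d⁻¹.
k_2(27.6) = 0.7090 × 1.024^(27.6−20) = 0.7090 × 1.198 = 0.8491 d⁻¹.

k_2 ≈ 0.849 d⁻¹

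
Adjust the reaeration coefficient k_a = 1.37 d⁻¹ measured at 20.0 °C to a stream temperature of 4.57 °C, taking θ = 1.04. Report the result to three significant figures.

k_a(T₂) = k_a(T₁) · θ^(T₂−T₁) = 1.37 × 1.04^(4.57−20.0)
= 1.37 × 1.04^-15.4 = 1.37 × 0.5460 = 0.7480 d⁻¹.

k_a ≈ 0.748 d⁻¹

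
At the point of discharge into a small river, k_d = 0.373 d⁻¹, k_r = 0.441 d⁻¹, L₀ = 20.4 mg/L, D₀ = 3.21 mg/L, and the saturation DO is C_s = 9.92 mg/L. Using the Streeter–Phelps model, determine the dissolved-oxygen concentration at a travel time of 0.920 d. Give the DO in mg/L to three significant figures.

DO ≈ 2.97 mg/L

k_d L₀/(k_r−k_d) = 0.373×20.4/(0.441−0.373) = 7.609/0.06800 = 111.9 mg/L.
e^(−k_d t) = e^(−0.373×0.9200) = 0.7095; e^(−k_r t) = e^(−0.441×0.9200) = 0.6665.
D = 111.9 × (0.7095 − 0.6665) + 3.21 × 0.6665 = 4.815 + 2.139 = 6.954 mg/L.
DO = C_s − D = 9.92 − 6.954 = 2.966 mg/L.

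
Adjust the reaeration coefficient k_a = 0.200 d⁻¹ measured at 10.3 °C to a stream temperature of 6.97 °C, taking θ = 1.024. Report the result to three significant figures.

k_a(T₂) = k_a(T₁) · θ^(T₂−T₁) = 0.200 × 1.024^(6.97−10.3)
= 0.200 × 1.024^-3.33 = 0.200 × 0.9241 = 0.1848 d⁻¹.

k_a ≈ 0.185 d⁻¹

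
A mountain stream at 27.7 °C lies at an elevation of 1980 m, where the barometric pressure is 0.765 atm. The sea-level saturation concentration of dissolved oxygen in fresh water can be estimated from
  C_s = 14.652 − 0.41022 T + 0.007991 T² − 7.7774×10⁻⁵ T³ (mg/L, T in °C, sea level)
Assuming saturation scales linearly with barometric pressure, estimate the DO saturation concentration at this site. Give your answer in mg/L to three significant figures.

C_s ≈ 5.94 mg/L

At sea level: C_s = 14.652 − 0.41022×27.7 + 0.007991×27.7² − 7.7774×10⁻⁵×27.7³ = 7.767 mg/L.
Pressure correction: C_s' = 7.767 × 0.765 = 5.942 mg/L.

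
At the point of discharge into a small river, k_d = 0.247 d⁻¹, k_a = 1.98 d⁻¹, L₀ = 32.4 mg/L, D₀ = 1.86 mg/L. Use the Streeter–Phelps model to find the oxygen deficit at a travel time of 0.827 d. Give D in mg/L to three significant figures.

k_d L₀/(k_a−k_d) = 0.247×32.4/(1.98−0.247) = 8.003/1.733 = 4.618 mg/L.
e^(−k_d t) = e^(−0.247×0.8270) = 0.8152; e^(−k_a t) = e^(−1.98×0.8270) = 0.1945.
D = 4.618 × (0.8152 − 0.1945) + 1.86 × 0.1945 = 2.867 + 0.3617 = 3.228 mg/L.

D ≈ 3.23 mg/L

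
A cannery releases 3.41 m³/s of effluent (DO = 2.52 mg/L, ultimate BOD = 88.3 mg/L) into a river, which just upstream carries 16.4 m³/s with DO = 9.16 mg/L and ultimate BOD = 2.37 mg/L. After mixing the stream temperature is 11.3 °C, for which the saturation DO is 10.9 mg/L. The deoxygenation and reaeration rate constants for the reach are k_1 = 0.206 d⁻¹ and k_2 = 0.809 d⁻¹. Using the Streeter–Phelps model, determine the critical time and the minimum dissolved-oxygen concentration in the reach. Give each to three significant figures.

Mixed DO = (16.4×9.16 + 3.41×2.52)/(16.4+3.41) = 158.8/19.81 = 8.017 mg/L.
Mixed L₀ = (16.4×2.37 + 3.41×88.3)/(19.81) = 340.0/19.81 = 17.16 mg/L.
Initial deficit D₀ = C_s − DO₀ = 10.9 − 8.017 = 2.883 mg/L.
t_c = (1/0.6030) ln[(0.809/0.206)(1 − 2.883×0.6030/(0.206×17.16))] = 1.658 × ln(1.996) = 1.146 d.
D_c = (0.206/0.809) × 17.16 × e^(−0.206×1.146) = 0.2546 × 17.16 × 0.7897 = 3.451 mg/L.
Minimum DO = 10.9 − 3.451 = 7.449 mg/L.

t_c ≈ 1.15 d; minimum DO ≈ 7.45 mg/L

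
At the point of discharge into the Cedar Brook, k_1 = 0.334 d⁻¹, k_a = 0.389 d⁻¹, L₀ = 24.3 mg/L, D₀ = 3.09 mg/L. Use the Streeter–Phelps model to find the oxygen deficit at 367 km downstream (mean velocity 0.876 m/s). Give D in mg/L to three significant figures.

D ≈ 7.31 mg/L

Travel time t = x/v = 367 km / (0.876 m/s) = 367000 m / 0.876 m/s = 418900 s = 4.849 d.
k_1 L₀/(k_a−k_1) = 0.334×24.3/(0.389−0.334) = 8.116/0.05500 = 147.6 mg/L.
e^(−k_1 t) = e^(−0.334×4.849) = 0.1980; e^(−k_a t) = e^(−0.389×4.849) = 0.1516.
D = 147.6 × (0.1980 − 0.1516) + 3.09 × 0.1516 = 6.839 + 0.4686 = 7.308 mg/L.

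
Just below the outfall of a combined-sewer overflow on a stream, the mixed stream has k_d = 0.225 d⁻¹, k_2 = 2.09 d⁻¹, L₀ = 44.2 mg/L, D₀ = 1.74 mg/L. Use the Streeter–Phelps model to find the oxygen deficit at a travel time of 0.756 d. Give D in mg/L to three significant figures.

k_d L₀/(k_2−k_d) = 0.225×44.2/(2.09−0.225) = 9.945/1.865 = 5.332 mg/L.
e^(−k_d t) = e^(−0.225×0.7560) = 0.8436; e^(−k_2 t) = e^(−2.09×0.7560) = 0.2060.
D = 5.332 × (0.8436 − 0.2060) + 1.74 × 0.2060 = 3.400 + 0.3584 = 3.758 mg/L.

D ≈ 3.76 mg/L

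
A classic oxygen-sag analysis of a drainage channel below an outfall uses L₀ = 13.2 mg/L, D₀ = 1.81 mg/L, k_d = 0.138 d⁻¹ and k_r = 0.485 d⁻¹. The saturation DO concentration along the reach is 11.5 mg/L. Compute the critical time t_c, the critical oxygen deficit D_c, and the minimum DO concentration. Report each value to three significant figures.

t_c ≈ 2.40 d; D_c ≈ 2.70 mg/L; min DO ≈ 8.80 mg/L

At the critical point dD/dt = 0, so k_d L₀ e^(−k_d t) = k_r D. Substituting D(t) from the Streeter–Phelps equation and solving for t gives
t_c = ln[(k_r/k_d)(1 − D₀(k_r−k_d)/(k_d L₀))] / (k_r−k_d).
Here k_r−k_d = 0.3470 d⁻¹ and 1 − D₀(k_r−k_d)/(k_d L₀) = 1 − 1.81×0.3470/(0.138×13.2) = 0.6552, so
t_c = ln(3.514 × 0.6552) / 0.3470 = 0.8341 / 0.3470 = 2.404 d.
L(t_c) = L₀ e^(−k_d t_c) = 13.2 × 0.7177 = 9.474 mg/L, and at the critical point k_r D_c = k_d L, so D_c = (0.138/0.485) × 9.474 = 2.696 mg/L.
Minimum DO = C_s − D_c = 11.5 − 2.696 = 8.804 mg/L.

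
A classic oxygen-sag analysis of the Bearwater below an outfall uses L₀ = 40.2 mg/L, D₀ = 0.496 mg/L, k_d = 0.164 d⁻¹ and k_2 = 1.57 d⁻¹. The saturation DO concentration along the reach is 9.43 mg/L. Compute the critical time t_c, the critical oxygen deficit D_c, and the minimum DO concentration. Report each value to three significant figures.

t_c ≈ 1.53 d; D_c ≈ 3.27 mg/L; min DO ≈ 6.16 mg/L

With k_2/k_d = 9.573 and 1 − D₀(k_2−k_d)/(k_d L₀) = 0.8942,
t_c = ln(9.573 × 0.8942) / (1.57 − 0.164) = ln(8.561) / 1.406 = 2.147/1.406 = 1.527 d.
D_c = (k_d/k_2) L₀ e^(−k_d t_c) = (0.164/1.57) × 40.2 × e^(−0.164×1.527) = 0.1045 × 40.2 × 0.7784 = 3.269 mg/L.
Minimum DO = C_s − D_c = 9.43 − 3.269 = 6.161 mg/L.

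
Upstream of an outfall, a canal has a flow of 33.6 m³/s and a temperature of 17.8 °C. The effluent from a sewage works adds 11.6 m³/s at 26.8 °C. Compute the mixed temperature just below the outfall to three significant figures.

20.1 °C

Flow-weighted mixing: C = (Q_r C_r + Q_w C_w)/(Q_r + Q_w)
= (33.6×17.8 + 11.6×26.8)/(33.6 + 11.6) = 909.0/45.20 = 20.11 °C.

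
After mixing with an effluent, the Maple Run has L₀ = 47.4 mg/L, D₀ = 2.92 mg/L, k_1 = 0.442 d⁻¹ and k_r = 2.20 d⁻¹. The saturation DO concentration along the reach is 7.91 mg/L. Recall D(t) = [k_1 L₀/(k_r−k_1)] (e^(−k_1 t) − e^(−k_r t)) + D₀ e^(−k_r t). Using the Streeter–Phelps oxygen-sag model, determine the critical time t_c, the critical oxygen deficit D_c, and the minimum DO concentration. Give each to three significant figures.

t_c = [1/(k_r−k_1)] ln[(k_r/k_1)(1 − D₀(k_r−k_1)/(k_1 L₀))]
= [1/(2.20−0.442)] ln[(2.20/0.442)(1 − 2.92×1.758/(0.442×47.4))]
= (1/1.758) ln[4.977 × 0.7550] = 0.5688 × ln(3.758) = 0.5688 × 1.324 = 0.7530 d.
L(t_c) = L₀ e^(−k_1 t_c) = 47.4 × 0.7169 = 33.98 mg/L, and at the critical point k_r D_c = k_1 L, so D_c = (0.442/2.20) × 33.98 = 6.827 mg/L.
Minimum DO = C_s − D_c = 7.91 − 6.827 = 1.083 mg/L.

t_c ≈ 0.753 d; D_c ≈ 6.83 mg/L; min DO ≈ 1.08 mg/L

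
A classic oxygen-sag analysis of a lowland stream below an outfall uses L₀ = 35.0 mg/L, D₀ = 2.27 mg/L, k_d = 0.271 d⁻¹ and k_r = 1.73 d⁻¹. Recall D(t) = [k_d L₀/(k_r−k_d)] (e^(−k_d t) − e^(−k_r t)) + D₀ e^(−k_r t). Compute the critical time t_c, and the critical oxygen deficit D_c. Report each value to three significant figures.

t_c ≈ 0.976 d; D_c ≈ 4.21 mg/L

t_c = [1/(k_r−k_d)] ln[(k_r/k_d)(1 − D₀(k_r−k_d)/(k_d L₀))]
= [1/(1.73−0.271)] ln[(1.73/0.271)(1 − 2.27×1.459/(0.271×35.0))]
= (1/1.459) ln[6.384 × 0.6508] = 0.6854 × ln(4.155) = 0.6854 × 1.424 = 0.9762 d.
D_c = (k_d/k_r) L₀ e^(−k_d t_c) = (0.271/1.73) × 35.0 × e^(−0.271×0.9762) = 0.1566 × 35.0 × 0.7676 = 4.208 mg/L.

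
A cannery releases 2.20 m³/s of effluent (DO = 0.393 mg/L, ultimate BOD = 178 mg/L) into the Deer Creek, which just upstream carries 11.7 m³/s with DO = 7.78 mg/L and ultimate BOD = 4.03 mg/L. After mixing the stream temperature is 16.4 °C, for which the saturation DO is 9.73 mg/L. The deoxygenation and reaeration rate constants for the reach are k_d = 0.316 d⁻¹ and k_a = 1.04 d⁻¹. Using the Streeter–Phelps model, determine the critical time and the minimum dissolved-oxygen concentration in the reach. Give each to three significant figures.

t_c ≈ 1.29 d; minimum DO ≈ 3.35 mg/L

Mixed DO = (11.7×7.78 + 2.20×0.393)/(11.7+2.20) = 91.89/13.90 = 6.611 mg/L.
Mixed L₀ = (11.7×4.03 + 2.20×178)/(13.90) = 438.8/13.90 = 31.56 mg/L.
Initial deficit D₀ = C_s − DO₀ = 9.73 − 6.611 = 3.119 mg/L.
t_c = (1/0.7240) ln[(1.04/0.316)(1 − 3.119×0.7240/(0.316×31.56))] = 1.381 × ln(2.546) = 1.291 d.
D_c = (0.316/1.04) × 31.56 × e^(−0.316×1.291) = 0.3038 × 31.56 × 0.6651 = 6.378 mg/L.
Minimum DO = 9.73 − 6.378 = 3.352 mg/L.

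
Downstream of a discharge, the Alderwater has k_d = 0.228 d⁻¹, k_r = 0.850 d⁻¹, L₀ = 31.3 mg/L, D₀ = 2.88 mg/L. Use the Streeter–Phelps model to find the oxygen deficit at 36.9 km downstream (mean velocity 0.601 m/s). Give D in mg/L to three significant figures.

Travel time t = x/v = 36.9 km / (0.601 m/s) = 36900 m / 0.601 m/s = 61400 s = 0.7106 d.
k_d L₀/(k_r−k_d) = 0.228×31.3/(0.850−0.228) = 7.136/0.6220 = 11.47 mg/L.
e^(−k_d t) = e^(−0.228×0.7106) = 0.8504; e^(−k_r t) = e^(−0.850×0.7106) = 0.5466.
D = 11.47 × (0.8504 − 0.5466) + 2.88 × 0.5466 = 3.486 + 1.574 = 5.060 mg/L.

D ≈ 5.06 mg/L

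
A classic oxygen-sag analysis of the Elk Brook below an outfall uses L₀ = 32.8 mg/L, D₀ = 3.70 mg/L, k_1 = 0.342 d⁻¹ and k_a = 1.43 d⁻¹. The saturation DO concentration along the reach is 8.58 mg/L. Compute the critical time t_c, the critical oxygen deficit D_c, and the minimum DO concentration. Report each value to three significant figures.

With k_a/k_1 = 4.181 and 1 − D₀(k_a−k_1)/(k_1 L₀) = 0.6411,
t_c = ln(4.181 × 0.6411) / (1.43 − 0.342) = ln(2.681) / 1.088 = 0.9861/1.088 = 0.9063 d.
L(t_c) = L₀ e^(−k_1 t_c) = 32.8 × 0.7335 = 24.06 mg/L, and at the critical point k_a D_c = k_1 L, so D_c = (0.342/1.43) × 24.06 = 5.754 mg/L.
Minimum DO = C_s − D_c = 8.58 − 5.754 = 2.826 mg/L.

t_c ≈ 0.906 d; D_c ≈ 5.75 mg/L; min DO ≈ 2.83 mg/L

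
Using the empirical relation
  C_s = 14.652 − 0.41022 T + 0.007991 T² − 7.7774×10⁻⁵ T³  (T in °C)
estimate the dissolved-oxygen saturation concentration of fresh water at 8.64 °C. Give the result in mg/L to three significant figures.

C_s = 14.652 − 0.41022×8.64 + 0.007991×8.64² − 7.7774×10⁻⁵×8.64³ = 11.65 mg/L.

C_s ≈ 11.7 mg/L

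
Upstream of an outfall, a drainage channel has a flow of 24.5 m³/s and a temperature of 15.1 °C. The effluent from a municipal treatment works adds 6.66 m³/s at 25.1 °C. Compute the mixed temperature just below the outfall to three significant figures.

Flow-weighted mixing: C = (Q_r C_r + Q_w C_w)/(Q_r + Q_w)
= (24.5×15.1 + 6.66×25.1)/(24.5 + 6.66) = 537.1/31.16 = 17.24 °C.

17.2 °C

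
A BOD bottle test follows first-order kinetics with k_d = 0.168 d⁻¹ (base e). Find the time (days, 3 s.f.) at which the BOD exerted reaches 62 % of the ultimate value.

t ≈ 5.76 d

y/L₀ = 1 − e^(−k_d t) = 0.62 ⇒ e^(−k_d t) = 0.380
t = −ln(0.380) / 0.168 = 0.9676 / 0.168 = 5.759 d.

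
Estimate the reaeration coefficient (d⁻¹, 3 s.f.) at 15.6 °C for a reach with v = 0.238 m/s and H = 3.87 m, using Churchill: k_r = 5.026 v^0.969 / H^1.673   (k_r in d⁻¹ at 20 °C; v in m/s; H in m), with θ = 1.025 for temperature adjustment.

k_r(20) = 5.026 × 0.238^0.969 / 3.87^1.673 = 5.026 × 0.2488 / 9.621 = 0.1300 d⁻¹.
k_r(15.6) = 0.1300 × 1.025^(15.6−20) = 0.1300 × 0.8970 = 0.1166 d⁻¹.

k_r ≈ 0.117 d⁻¹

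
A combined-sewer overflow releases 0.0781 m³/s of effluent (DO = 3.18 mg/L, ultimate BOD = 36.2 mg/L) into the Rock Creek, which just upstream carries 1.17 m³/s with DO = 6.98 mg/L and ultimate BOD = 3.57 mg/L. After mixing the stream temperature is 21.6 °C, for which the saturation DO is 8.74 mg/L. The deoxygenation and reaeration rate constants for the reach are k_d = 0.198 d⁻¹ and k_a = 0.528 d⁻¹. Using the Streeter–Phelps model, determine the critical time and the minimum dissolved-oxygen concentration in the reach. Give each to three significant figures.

t_c ≈ 0.246 d; minimum DO ≈ 6.74 mg/L

Mixed DO = (1.17×6.98 + 0.0781×3.18)/(1.17+0.0781) = 8.415/1.248 = 6.742 mg/L.
Mixed L₀ = (1.17×3.57 + 0.0781×36.2)/(1.248) = 7.004/1.248 = 5.612 mg/L.
Initial deficit D₀ = C_s − DO₀ = 8.74 − 6.742 = 1.998 mg/L.
t_c = (1/0.3300) ln[(0.528/0.198)(1 − 1.998×0.3300/(0.198×5.612))] = 3.030 × ln(1.084) = 0.2457 d.
D_c = (0.198/0.528) × 5.612 × e^(−0.198×0.2457) = 0.3750 × 5.612 × 0.9525 = 2.005 mg/L.
Minimum DO = 8.74 − 2.005 = 6.735 mg/L.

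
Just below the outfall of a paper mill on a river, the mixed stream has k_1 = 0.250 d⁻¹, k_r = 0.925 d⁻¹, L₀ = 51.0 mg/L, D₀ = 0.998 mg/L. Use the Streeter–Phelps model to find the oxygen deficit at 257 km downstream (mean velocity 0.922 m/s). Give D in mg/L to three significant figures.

D ≈ 7.53 mg/L

Travel time t = x/v = 257 km / (0.922 m/s) = 257000 m / 0.922 m/s = 278700 s = 3.226 d.
k_1 L₀/(k_r−k_1) = 0.250×51.0/(0.925−0.250) = 12.75/0.6750 = 18.89 mg/L.
e^(−k_1 t) = e^(−0.250×3.226) = 0.4464; e^(−k_r t) = e^(−0.925×3.226) = 0.05058.
D = 18.89 × (0.4464 − 0.05058) + 0.998 × 0.05058 = 7.477 + 0.05048 = 7.527 mg/L.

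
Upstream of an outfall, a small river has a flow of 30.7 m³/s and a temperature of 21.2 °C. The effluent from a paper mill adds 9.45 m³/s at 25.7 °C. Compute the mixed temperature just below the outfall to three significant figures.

22.3 °C

Flow-weighted mixing: C = (Q_r C_r + Q_w C_w)/(Q_r + Q_w)
= (30.7×21.2 + 9.45×25.7)/(30.7 + 9.45) = 893.7/40.15 = 22.26 °C.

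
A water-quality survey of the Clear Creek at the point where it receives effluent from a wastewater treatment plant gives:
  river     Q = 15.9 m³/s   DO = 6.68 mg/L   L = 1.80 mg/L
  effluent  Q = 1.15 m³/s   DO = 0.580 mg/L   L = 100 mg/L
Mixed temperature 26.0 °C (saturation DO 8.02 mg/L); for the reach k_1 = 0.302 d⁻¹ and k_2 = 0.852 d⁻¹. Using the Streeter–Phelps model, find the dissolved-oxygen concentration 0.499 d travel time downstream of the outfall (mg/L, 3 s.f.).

Mixed DO = (15.9×6.68 + 1.15×0.580)/(15.9+1.15) = 106.9/17.05 = 6.269 mg/L.
Mixed L₀ = (15.9×1.80 + 1.15×100)/(17.05) = 143.6/17.05 = 8.423 mg/L.
Initial deficit D₀ = C_s − DO₀ = 8.02 − 6.269 = 1.751 mg/L.
D(0.499) = [0.302×8.423/(0.852−0.302)](e^(−0.302×0.499) − e^(−0.852×0.499)) + 1.751 e^(−0.852×0.499)
= 4.625 × (0.8601 − 0.6537) + 1.751 × 0.6537 = 2.100 mg/L.
DO = 8.02 − 2.100 = 5.920 mg/L.

DO ≈ 5.92 mg/L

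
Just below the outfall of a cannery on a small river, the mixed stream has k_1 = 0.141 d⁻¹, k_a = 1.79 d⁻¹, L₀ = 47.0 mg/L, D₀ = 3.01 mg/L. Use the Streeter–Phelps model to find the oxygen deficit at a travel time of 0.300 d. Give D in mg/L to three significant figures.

k_1 L₀/(k_a−k_1) = 0.141×47.0/(1.79−0.141) = 6.627/1.649 = 4.019 mg/L.
e^(−k_1 t) = e^(−0.141×0.3000) = 0.9586; e^(−k_a t) = e^(−1.79×0.3000) = 0.5845.
D = 4.019 × (0.9586 − 0.5845) + 3.01 × 0.5845 = 1.503 + 1.759 = 3.263 mg/L.

D ≈ 3.26 mg/L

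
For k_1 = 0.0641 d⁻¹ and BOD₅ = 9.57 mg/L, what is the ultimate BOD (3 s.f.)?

BOD₅ = L₀(1 − e^(−5k_1)) ⇒ L₀ = BOD₅ / (1 − e^(−5×0.0641))
= 9.57 / (1 − 0.7258) = 9.57 / 0.2742 = 34.90 mg/L.

L₀ ≈ 34.9 mg/L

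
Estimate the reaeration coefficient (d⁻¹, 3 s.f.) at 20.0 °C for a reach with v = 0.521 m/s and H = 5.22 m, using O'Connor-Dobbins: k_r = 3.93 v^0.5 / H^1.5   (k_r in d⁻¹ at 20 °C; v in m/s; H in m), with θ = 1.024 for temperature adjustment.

k_r(20) = 3.93 × 0.521^0.5 / 5.22^1.5 = 3.93 × 0.7218 / 11.93 = 0.2379 d⁻¹.
k_r(20.0) = 0.2379 × 1.024^(20.0−20) = 0.2379 × 1.000 = 0.2379 d⁻¹.

k_r ≈ 0.238 d⁻¹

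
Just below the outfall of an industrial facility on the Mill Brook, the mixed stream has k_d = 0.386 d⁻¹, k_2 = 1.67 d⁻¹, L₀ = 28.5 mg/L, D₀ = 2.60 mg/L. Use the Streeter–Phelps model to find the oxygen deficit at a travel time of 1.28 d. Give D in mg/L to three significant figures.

D ≈ 4.52 mg/L

k_d L₀/(k_2−k_d) = 0.386×28.5/(1.67−0.386) = 11.00/1.284 = 8.568 mg/L.
e^(−k_d t) = e^(−0.386×1.280) = 0.6101; e^(−k_2 t) = e^(−1.67×1.280) = 0.1179.
D = 8.568 × (0.6101 − 0.1179) + 2.60 × 0.1179 = 4.217 + 0.3066 = 4.524 mg/L.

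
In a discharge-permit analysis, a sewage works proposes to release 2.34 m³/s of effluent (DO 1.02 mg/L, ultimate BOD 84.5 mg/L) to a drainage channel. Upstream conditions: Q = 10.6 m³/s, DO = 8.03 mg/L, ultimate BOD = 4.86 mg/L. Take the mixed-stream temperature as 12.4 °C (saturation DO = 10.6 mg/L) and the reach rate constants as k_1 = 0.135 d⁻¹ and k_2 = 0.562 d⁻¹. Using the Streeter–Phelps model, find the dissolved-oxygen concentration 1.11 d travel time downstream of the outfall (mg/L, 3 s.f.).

DO ≈ 6.56 mg/L

Mixed DO = (10.6×8.03 + 2.34×1.02)/(10.6+2.34) = 87.50/12.94 = 6.762 mg/L.
Mixed L₀ = (10.6×4.86 + 2.34×84.5)/(12.94) = 249.2/12.94 = 19.26 mg/L.
Initial deficit D₀ = C_s − DO₀ = 10.6 − 6.762 = 3.838 mg/L.
D(1.11) = [0.135×19.26/(0.562−0.135)](e^(−0.135×1.11) − e^(−0.562×1.11)) + 3.838 e^(−0.562×1.11)
= 6.090 × (0.8608 − 0.5359) + 3.838 × 0.5359 = 4.035 mg/L.
DO = 10.6 − 4.035 = 6.565 mg/L.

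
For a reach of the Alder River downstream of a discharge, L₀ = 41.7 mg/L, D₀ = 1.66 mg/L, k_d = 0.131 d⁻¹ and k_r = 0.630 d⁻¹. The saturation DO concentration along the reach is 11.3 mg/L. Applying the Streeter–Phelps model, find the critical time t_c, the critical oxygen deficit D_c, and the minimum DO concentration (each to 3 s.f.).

t_c ≈ 2.82 d; D_c ≈ 5.99 mg/L; min DO ≈ 5.31 mg/L

t_c = [1/(k_r−k_d)] ln[(k_r/k_d)(1 − D₀(k_r−k_d)/(k_d L₀))]
= [1/(0.630−0.131)] ln[(0.630/0.131)(1 − 1.66×0.4990/(0.131×41.7))]
= (1/0.4990) ln[4.809 × 0.8484] = 2.004 × ln(4.080) = 2.004 × 1.406 = 2.818 d.
D_c = (k_d/k_r) L₀ e^(−k_d t_c) = (0.131/0.630) × 41.7 × e^(−0.131×2.818) = 0.2079 × 41.7 × 0.6913 = 5.995 mg/L.
Minimum DO = C_s − D_c = 11.3 − 5.995 = 5.305 mg/L.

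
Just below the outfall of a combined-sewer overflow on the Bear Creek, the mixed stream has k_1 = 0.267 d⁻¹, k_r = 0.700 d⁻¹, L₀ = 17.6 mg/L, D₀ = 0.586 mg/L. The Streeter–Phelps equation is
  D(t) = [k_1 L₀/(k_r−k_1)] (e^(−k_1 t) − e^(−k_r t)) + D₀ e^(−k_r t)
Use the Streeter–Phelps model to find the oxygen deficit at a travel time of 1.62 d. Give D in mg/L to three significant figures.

k_1 L₀/(k_r−k_1) = 0.267×17.6/(0.700−0.267) = 4.699/0.4330 = 10.85 mg/L.
e^(−k_1 t) = e^(−0.267×1.620) = 0.6489; e^(−k_r t) = e^(−0.700×1.620) = 0.3217.
D = 10.85 × (0.6489 − 0.3217) + 0.586 × 0.3217 = 3.550 + 0.1885 = 3.739 mg/L.

D ≈ 3.74 mg/L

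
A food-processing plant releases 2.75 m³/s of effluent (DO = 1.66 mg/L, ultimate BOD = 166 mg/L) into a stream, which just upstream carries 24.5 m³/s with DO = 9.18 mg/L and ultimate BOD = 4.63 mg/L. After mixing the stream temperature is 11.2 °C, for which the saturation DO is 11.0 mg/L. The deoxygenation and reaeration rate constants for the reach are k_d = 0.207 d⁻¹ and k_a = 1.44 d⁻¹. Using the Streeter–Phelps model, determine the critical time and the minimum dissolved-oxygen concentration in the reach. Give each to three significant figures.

Mixed DO = (24.5×9.18 + 2.75×1.66)/(24.5+2.75) = 229.5/27.25 = 8.421 mg/L.
Mixed L₀ = (24.5×4.63 + 2.75×166)/(27.25) = 569.9/27.25 = 20.92 mg/L.
Initial deficit D₀ = C_s − DO₀ = 11.0 − 8.421 = 2.579 mg/L.
t_c = (1/1.233) ln[(1.44/0.207)(1 − 2.579×1.233/(0.207×20.92))] = 0.8110 × ln(1.847) = 0.4977 d.
D_c = (0.207/1.44) × 20.92 × e^(−0.207×0.4977) = 0.1437 × 20.92 × 0.9021 = 2.712 mg/L.
Minimum DO = 11.0 − 2.712 = 8.288 mg/L.

t_c ≈ 0.498 d; minimum DO ≈ 8.29 mg/L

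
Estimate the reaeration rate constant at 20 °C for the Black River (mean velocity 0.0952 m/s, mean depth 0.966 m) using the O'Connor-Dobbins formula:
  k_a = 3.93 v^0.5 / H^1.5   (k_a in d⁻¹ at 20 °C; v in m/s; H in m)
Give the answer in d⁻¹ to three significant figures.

k_a = 3.93 × 0.0952^0.5 / 0.966^1.5 = 3.93 × 0.3085 / 0.9494 = 1.277 d⁻¹.

k_a ≈ 1.28 d⁻¹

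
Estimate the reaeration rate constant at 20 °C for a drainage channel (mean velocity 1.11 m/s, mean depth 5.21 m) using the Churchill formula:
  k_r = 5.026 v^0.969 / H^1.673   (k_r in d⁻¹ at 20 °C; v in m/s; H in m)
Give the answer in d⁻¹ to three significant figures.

k_r = 5.026 × 1.11^0.969 / 5.21^1.673 = 5.026 × 1.106 / 15.82 = 0.3515 d⁻¹.

k_r ≈ 0.351 d⁻¹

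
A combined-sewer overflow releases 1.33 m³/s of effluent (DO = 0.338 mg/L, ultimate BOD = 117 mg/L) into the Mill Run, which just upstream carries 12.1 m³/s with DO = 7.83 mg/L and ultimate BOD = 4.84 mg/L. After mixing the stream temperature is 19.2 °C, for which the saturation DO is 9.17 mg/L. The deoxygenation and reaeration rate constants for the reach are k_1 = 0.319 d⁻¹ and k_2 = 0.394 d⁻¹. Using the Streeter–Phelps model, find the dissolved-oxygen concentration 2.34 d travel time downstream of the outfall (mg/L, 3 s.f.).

Mixed DO = (12.1×7.83 + 1.33×0.338)/(12.1+1.33) = 95.19/13.43 = 7.088 mg/L.
Mixed L₀ = (12.1×4.84 + 1.33×117)/(13.43) = 214.2/13.43 = 15.95 mg/L.
Initial deficit D₀ = C_s − DO₀ = 9.17 − 7.088 = 2.082 mg/L.
D(2.34) = [0.319×15.95/(0.394−0.319)](e^(−0.319×2.34) − e^(−0.394×2.34)) + 2.082 e^(−0.394×2.34)
= 67.83 × (0.4740 − 0.3977) + 2.082 × 0.3977 = 6.004 mg/L.
DO = 9.17 − 6.004 = 3.166 mg/L.

DO ≈ 3.17 mg/L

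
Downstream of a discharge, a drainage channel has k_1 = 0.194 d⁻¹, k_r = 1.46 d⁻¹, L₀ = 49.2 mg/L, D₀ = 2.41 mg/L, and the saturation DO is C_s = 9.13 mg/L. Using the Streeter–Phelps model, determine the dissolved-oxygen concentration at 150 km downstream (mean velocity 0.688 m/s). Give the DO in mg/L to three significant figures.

Travel time t = x/v = 150 km / (0.688 m/s) = 150000 m / 0.688 m/s = 218000 s = 2.523 d.
k_1 L₀/(k_r−k_1) = 0.194×49.2/(1.46−0.194) = 9.545/1.266 = 7.539 mg/L.
e^(−k_1 t) = e^(−0.194×2.523) = 0.6129; e^(−k_r t) = e^(−1.46×2.523) = 0.02512.
D = 7.539 × (0.6129 − 0.02512) + 2.41 × 0.02512 = 4.432 + 0.06053 = 4.492 mg/L.
DO = C_s − D = 9.13 − 4.492 = 4.638 mg/L.

DO ≈ 4.64 mg/L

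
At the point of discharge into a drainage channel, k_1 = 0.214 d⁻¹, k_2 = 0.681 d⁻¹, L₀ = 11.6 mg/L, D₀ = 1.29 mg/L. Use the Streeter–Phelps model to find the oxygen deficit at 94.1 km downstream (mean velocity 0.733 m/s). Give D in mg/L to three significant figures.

Travel time t = x/v = 94.1 km / (0.733 m/s) = 94100 m / 0.733 m/s = 128400 s = 1.486 d.
k_1 L₀/(k_2−k_1) = 0.214×11.6/(0.681−0.214) = 2.482/0.4670 = 5.316 mg/L.
e^(−k_1 t) = e^(−0.214×1.486) = 0.7276; e^(−k_2 t) = e^(−0.681×1.486) = 0.3635.
D = 5.316 × (0.7276 − 0.3635) + 1.29 × 0.3635 = 1.935 + 0.4690 = 2.404 mg/L.

D ≈ 2.40 mg/L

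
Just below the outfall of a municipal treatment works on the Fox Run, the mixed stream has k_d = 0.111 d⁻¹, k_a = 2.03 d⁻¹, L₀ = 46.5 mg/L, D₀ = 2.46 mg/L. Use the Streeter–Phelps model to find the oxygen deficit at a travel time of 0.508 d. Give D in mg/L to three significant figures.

D ≈ 2.46 mg/L

k_d L₀/(k_a−k_d) = 0.111×46.5/(2.03−0.111) = 5.162/1.919 = 2.690 mg/L.
e^(−k_d t) = e^(−0.111×0.5080) = 0.9452; e^(−k_a t) = e^(−2.03×0.5080) = 0.3566.
D = 2.690 × (0.9452 − 0.3566) + 2.46 × 0.3566 = 1.583 + 0.8771 = 2.460 mg/L.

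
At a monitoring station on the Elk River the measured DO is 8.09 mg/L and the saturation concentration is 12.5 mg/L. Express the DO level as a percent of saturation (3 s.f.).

64.7 % saturation

% saturation = C/C_s × 100 = 8.09/12.5 × 100 = 64.7 %.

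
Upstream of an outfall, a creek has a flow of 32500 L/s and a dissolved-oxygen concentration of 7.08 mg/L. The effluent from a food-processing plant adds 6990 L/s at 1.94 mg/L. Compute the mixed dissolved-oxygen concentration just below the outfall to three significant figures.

6.17 mg/L

Flow-weighted mixing: C = (Q_r C_r + Q_w C_w)/(Q_r + Q_w)
= (32500×7.08 + 6990×1.94)/(32500 + 6990) = 243700/39490 = 6.170 mg/L.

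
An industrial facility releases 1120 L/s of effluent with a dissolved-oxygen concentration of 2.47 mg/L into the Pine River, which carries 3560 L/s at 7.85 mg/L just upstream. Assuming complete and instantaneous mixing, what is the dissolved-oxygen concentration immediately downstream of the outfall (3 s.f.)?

6.56 mg/L

Flow-weighted mixing: C = (Q_r C_r + Q_w C_w)/(Q_r + Q_w)
= (3560×7.85 + 1120×2.47)/(3560 + 1120) = 30710/4680 = 6.562 mg/L.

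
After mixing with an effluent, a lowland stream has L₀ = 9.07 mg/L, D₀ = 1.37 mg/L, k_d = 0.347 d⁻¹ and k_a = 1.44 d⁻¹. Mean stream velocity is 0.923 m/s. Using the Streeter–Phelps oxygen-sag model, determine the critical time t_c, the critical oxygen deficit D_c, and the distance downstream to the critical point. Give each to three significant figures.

t_c ≈ 0.711 d; D_c ≈ 1.71 mg/L; x_c ≈ 56.7 km

At the critical point dD/dt = 0, so k_d L₀ e^(−k_d t) = k_a D. Substituting D(t) from the Streeter–Phelps equation and solving for t gives
t_c = ln[(k_a/k_d)(1 − D₀(k_a−k_d)/(k_d L₀))] / (k_a−k_d).
Here k_a−k_d = 1.093 d⁻¹ and 1 − D₀(k_a−k_d)/(k_d L₀) = 1 − 1.37×1.093/(0.347×9.07) = 0.5242, so
t_c = ln(4.150 × 0.5242) / 1.093 = 0.7772 / 1.093 = 0.7111 d.
D_c = (k_d/k_a) L₀ e^(−k_d t_c) = (0.347/1.44) × 9.07 × e^(−0.347×0.7111) = 0.2410 × 9.07 × 0.7813 = 1.708 mg/L.
x_c = v t_c = 0.923 m/s × 0.7111 d × 86400 s/d = 56710 m ≈ 56.7 km.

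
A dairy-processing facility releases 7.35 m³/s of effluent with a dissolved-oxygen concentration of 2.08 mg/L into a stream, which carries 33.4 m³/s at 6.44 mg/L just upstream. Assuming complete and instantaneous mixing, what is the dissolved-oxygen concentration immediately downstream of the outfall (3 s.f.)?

Flow-weighted mixing: C = (Q_r C_r + Q_w C_w)/(Q_r + Q_w)
= (33.4×6.44 + 7.35×2.08)/(33.4 + 7.35) = 230.4/40.75 = 5.654 mg/L.

5.65 mg/L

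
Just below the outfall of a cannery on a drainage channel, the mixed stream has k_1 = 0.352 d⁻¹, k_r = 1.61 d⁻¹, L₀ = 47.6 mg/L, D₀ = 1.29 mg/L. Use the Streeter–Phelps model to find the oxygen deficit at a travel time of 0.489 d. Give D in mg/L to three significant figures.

k_1 L₀/(k_r−k_1) = 0.352×47.6/(1.61−0.352) = 16.76/1.258 = 13.32 mg/L.
e^(−k_1 t) = e^(−0.352×0.4890) = 0.8419; e^(−k_r t) = e^(−1.61×0.4890) = 0.4551.
D = 13.32 × (0.8419 − 0.4551) + 1.29 × 0.4551 = 5.152 + 0.5870 = 5.739 mg/L.

D ≈ 5.74 mg/L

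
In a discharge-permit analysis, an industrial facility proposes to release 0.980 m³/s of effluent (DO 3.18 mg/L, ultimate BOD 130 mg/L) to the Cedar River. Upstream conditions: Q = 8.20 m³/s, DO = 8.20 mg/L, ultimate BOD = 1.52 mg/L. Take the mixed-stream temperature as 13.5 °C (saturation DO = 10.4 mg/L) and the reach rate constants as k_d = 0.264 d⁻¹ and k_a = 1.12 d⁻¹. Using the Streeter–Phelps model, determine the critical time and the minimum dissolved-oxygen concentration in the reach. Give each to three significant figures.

t_c ≈ 0.669 d; minimum DO ≈ 7.39 mg/L

Mixed DO = (8.20×8.20 + 0.980×3.18)/(8.20+0.980) = 70.36/9.180 = 7.664 mg/L.
Mixed L₀ = (8.20×1.52 + 0.980×130)/(9.180) = 139.9/9.180 = 15.24 mg/L.
Initial deficit D₀ = C_s − DO₀ = 10.4 − 7.664 = 2.736 mg/L.
t_c = (1/0.8560) ln[(1.12/0.264)(1 − 2.736×0.8560/(0.264×15.24))] = 1.168 × ln(1.772) = 0.6685 d.
D_c = (0.264/1.12) × 15.24 × e^(−0.264×0.6685) = 0.2357 × 15.24 × 0.8382 = 3.010 mg/L.
Minimum DO = 10.4 − 3.010 = 7.390 mg/L.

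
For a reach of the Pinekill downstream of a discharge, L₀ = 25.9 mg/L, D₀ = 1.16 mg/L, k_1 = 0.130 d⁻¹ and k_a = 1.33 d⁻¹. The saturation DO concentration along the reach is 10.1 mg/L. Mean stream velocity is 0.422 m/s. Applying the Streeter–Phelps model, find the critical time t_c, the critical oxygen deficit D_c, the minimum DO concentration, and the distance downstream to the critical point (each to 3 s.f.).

t_c ≈ 1.49 d; D_c ≈ 2.08 mg/L; min DO ≈ 8.02 mg/L; x_c ≈ 54.4 km

With k_a/k_1 = 10.23 and 1 − D₀(k_a−k_1)/(k_1 L₀) = 0.5866,
t_c = ln(10.23 × 0.5866) / (1.33 − 0.130) = ln(6.001) / 1.200 = 1.792/1.200 = 1.493 d.
D_c = (k_1/k_a) L₀ e^(−k_1 t_c) = (0.130/1.33) × 25.9 × e^(−0.130×1.493) = 0.09774 × 25.9 × 0.8236 = 2.085 mg/L.
Minimum DO = C_s − D_c = 10.1 − 2.085 = 8.015 mg/L.
x_c = v t_c = 0.422 m/s × 1.493 d × 86400 s/d = 54450 m ≈ 54.4 km.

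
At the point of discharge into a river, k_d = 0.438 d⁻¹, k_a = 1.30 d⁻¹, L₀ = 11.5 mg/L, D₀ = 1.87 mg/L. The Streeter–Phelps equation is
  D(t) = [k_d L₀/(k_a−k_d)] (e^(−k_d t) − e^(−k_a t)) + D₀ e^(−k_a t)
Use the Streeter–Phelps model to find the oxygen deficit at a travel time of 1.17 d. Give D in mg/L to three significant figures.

k_d L₀/(k_a−k_d) = 0.438×11.5/(1.30−0.438) = 5.037/0.8620 = 5.843 mg/L.
e^(−k_d t) = e^(−0.438×1.170) = 0.5990; e^(−k_a t) = e^(−1.30×1.170) = 0.2185.
D = 5.843 × (0.5990 − 0.2185) + 1.87 × 0.2185 = 2.224 + 0.4086 = 2.632 mg/L.

D ≈ 2.63 mg/L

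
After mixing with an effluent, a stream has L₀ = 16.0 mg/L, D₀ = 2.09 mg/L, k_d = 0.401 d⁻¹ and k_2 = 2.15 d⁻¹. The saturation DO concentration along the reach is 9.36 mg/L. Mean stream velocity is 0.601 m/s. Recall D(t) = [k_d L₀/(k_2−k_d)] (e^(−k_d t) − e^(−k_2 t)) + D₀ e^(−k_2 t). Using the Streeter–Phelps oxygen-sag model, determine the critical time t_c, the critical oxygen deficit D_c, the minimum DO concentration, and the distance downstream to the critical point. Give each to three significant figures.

With k_2/k_d = 5.362 and 1 − D₀(k_2−k_d)/(k_d L₀) = 0.4303,
t_c = ln(5.362 × 0.4303) / (2.15 − 0.401) = ln(2.307) / 1.749 = 0.8359/1.749 = 0.4779 d.
L(t_c) = L₀ e^(−k_d t_c) = 16.0 × 0.8256 = 13.21 mg/L, and at the critical point k_2 D_c = k_d L, so D_c = (0.401/2.15) × 13.21 = 2.464 mg/L.
Minimum DO = C_s − D_c = 9.36 − 2.464 = 6.896 mg/L.
x_c = v t_c = 0.601 m/s × 0.4779 d × 86400 s/d = 24820 m ≈ 24.8 km.

t_c ≈ 0.478 d; D_c ≈ 2.46 mg/L; min DO ≈ 6.90 mg/L; x_c ≈ 24.8 km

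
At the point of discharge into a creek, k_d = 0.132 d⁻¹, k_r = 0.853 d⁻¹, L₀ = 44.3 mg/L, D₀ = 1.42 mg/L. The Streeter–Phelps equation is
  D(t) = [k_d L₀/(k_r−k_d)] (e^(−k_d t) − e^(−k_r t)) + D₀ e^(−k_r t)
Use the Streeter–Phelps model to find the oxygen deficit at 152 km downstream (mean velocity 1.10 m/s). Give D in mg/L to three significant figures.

D ≈ 4.86 mg/L

Travel time t = x/v = 152 km / (1.10 m/s) = 152000 m / 1.10 m/s = 138200 s = 1.599 d.
k_d L₀/(k_r−k_d) = 0.132×44.3/(0.853−0.132) = 5.848/0.7210 = 8.110 mg/L.
e^(−k_d t) = e^(−0.132×1.599) = 0.8097; e^(−k_r t) = e^(−0.853×1.599) = 0.2556.
D = 8.110 × (0.8097 − 0.2556) + 1.42 × 0.2556 = 4.494 + 0.3629 = 4.857 mg/L.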